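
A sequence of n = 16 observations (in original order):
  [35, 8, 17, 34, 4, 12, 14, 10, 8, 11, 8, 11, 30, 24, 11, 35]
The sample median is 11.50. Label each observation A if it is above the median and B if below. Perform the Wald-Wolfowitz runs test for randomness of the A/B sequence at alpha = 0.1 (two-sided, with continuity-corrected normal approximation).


Step 1: Compute median = 11.50; label A = above, B = below.
Labels in order: ABAABAABBBBBAABA  (n_A = 8, n_B = 8)
Step 2: Count runs R = 9.
Step 3: Under H0 (random ordering), E[R] = 2*n_A*n_B/(n_A+n_B) + 1 = 2*8*8/16 + 1 = 9.0000.
        Var[R] = 2*n_A*n_B*(2*n_A*n_B - n_A - n_B) / ((n_A+n_B)^2 * (n_A+n_B-1)) = 14336/3840 = 3.7333.
        SD[R] = 1.9322.
Step 4: R = E[R], so z = 0 with no continuity correction.
Step 5: Two-sided p-value via normal approximation = 2*(1 - Phi(|z|)) = 1.000000.
Step 6: alpha = 0.1. fail to reject H0.

R = 9, z = 0.0000, p = 1.000000, fail to reject H0.


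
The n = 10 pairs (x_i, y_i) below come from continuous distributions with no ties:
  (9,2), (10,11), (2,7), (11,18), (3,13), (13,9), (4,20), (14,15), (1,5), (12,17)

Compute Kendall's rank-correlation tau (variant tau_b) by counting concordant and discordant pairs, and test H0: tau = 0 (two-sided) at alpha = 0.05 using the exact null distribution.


Step 1: Enumerate the 45 unordered pairs (i,j) with i<j and classify each by sign(x_j-x_i) * sign(y_j-y_i).
  (1,2):dx=+1,dy=+9->C; (1,3):dx=-7,dy=+5->D; (1,4):dx=+2,dy=+16->C; (1,5):dx=-6,dy=+11->D
  (1,6):dx=+4,dy=+7->C; (1,7):dx=-5,dy=+18->D; (1,8):dx=+5,dy=+13->C; (1,9):dx=-8,dy=+3->D
  (1,10):dx=+3,dy=+15->C; (2,3):dx=-8,dy=-4->C; (2,4):dx=+1,dy=+7->C; (2,5):dx=-7,dy=+2->D
  (2,6):dx=+3,dy=-2->D; (2,7):dx=-6,dy=+9->D; (2,8):dx=+4,dy=+4->C; (2,9):dx=-9,dy=-6->C
  (2,10):dx=+2,dy=+6->C; (3,4):dx=+9,dy=+11->C; (3,5):dx=+1,dy=+6->C; (3,6):dx=+11,dy=+2->C
  (3,7):dx=+2,dy=+13->C; (3,8):dx=+12,dy=+8->C; (3,9):dx=-1,dy=-2->C; (3,10):dx=+10,dy=+10->C
  (4,5):dx=-8,dy=-5->C; (4,6):dx=+2,dy=-9->D; (4,7):dx=-7,dy=+2->D; (4,8):dx=+3,dy=-3->D
  (4,9):dx=-10,dy=-13->C; (4,10):dx=+1,dy=-1->D; (5,6):dx=+10,dy=-4->D; (5,7):dx=+1,dy=+7->C
  (5,8):dx=+11,dy=+2->C; (5,9):dx=-2,dy=-8->C; (5,10):dx=+9,dy=+4->C; (6,7):dx=-9,dy=+11->D
  (6,8):dx=+1,dy=+6->C; (6,9):dx=-12,dy=-4->C; (6,10):dx=-1,dy=+8->D; (7,8):dx=+10,dy=-5->D
  (7,9):dx=-3,dy=-15->C; (7,10):dx=+8,dy=-3->D; (8,9):dx=-13,dy=-10->C; (8,10):dx=-2,dy=+2->D
  (9,10):dx=+11,dy=+12->C
Step 2: C = 28, D = 17, total pairs = 45.
Step 3: tau = (C - D)/(n(n-1)/2) = (28 - 17)/45 = 0.244444.
Step 4: Exact two-sided p-value (enumerate n! = 3628800 permutations of y under H0): p = 0.380720.
Step 5: alpha = 0.05. fail to reject H0.

tau_b = 0.2444 (C=28, D=17), p = 0.380720, fail to reject H0.


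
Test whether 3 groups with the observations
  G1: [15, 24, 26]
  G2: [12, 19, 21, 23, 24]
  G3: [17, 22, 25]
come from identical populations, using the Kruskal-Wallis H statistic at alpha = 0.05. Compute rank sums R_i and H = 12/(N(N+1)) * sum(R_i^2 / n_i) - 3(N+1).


Step 1: Combine all N = 11 observations and assign midranks.
sorted (value, group, rank): (12,G2,1), (15,G1,2), (17,G3,3), (19,G2,4), (21,G2,5), (22,G3,6), (23,G2,7), (24,G1,8.5), (24,G2,8.5), (25,G3,10), (26,G1,11)
Step 2: Sum ranks within each group.
R_1 = 21.5 (n_1 = 3)
R_2 = 25.5 (n_2 = 5)
R_3 = 19 (n_3 = 3)
Step 3: H = 12/(N(N+1)) * sum(R_i^2/n_i) - 3(N+1)
     = 12/(11*12) * (21.5^2/3 + 25.5^2/5 + 19^2/3) - 3*12
     = 0.090909 * 404.467 - 36
     = 0.769697.
Step 4: Ties present; correction factor C = 1 - 6/(11^3 - 11) = 0.995455. Corrected H = 0.769697 / 0.995455 = 0.773212.
Step 5: Under H0, H ~ chi^2(2); p-value = 0.679359.
Step 6: alpha = 0.05. fail to reject H0.

H = 0.7732, df = 2, p = 0.679359, fail to reject H0.


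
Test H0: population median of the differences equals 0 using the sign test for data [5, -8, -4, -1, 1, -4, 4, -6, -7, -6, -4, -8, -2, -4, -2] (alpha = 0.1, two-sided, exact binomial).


Step 1: Discard zero differences. Original n = 15; n_eff = number of nonzero differences = 15.
Nonzero differences (with sign): +5, -8, -4, -1, +1, -4, +4, -6, -7, -6, -4, -8, -2, -4, -2
Step 2: Count signs: positive = 3, negative = 12.
Step 3: Under H0: P(positive) = 0.5, so the number of positives S ~ Bin(15, 0.5).
Step 4: Two-sided exact p-value = sum of Bin(15,0.5) probabilities at or below the observed probability = 0.035156.
Step 5: alpha = 0.1. reject H0.

n_eff = 15, pos = 3, neg = 12, p = 0.035156, reject H0.


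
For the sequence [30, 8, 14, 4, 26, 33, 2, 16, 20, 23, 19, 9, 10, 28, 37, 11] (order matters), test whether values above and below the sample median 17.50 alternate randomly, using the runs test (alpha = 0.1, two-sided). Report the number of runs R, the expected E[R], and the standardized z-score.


Step 1: Compute median = 17.50; label A = above, B = below.
Labels in order: ABBBAABBAAABBAAB  (n_A = 8, n_B = 8)
Step 2: Count runs R = 8.
Step 3: Under H0 (random ordering), E[R] = 2*n_A*n_B/(n_A+n_B) + 1 = 2*8*8/16 + 1 = 9.0000.
        Var[R] = 2*n_A*n_B*(2*n_A*n_B - n_A - n_B) / ((n_A+n_B)^2 * (n_A+n_B-1)) = 14336/3840 = 3.7333.
        SD[R] = 1.9322.
Step 4: Continuity-corrected z = (R + 0.5 - E[R]) / SD[R] = (8 + 0.5 - 9.0000) / 1.9322 = -0.2588.
Step 5: Two-sided p-value via normal approximation = 2*(1 - Phi(|z|)) = 0.795809.
Step 6: alpha = 0.1. fail to reject H0.

R = 8, z = -0.2588, p = 0.795809, fail to reject H0.


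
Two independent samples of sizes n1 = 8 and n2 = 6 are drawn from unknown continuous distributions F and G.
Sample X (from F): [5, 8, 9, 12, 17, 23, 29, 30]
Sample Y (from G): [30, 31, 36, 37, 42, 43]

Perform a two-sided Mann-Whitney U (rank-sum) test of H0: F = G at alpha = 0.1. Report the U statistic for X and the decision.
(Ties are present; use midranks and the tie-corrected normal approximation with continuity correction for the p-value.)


Step 1: Combine and sort all 14 observations; assign midranks.
sorted (value, group): (5,X), (8,X), (9,X), (12,X), (17,X), (23,X), (29,X), (30,X), (30,Y), (31,Y), (36,Y), (37,Y), (42,Y), (43,Y)
ranks: 5->1, 8->2, 9->3, 12->4, 17->5, 23->6, 29->7, 30->8.5, 30->8.5, 31->10, 36->11, 37->12, 42->13, 43->14
Step 2: Rank sum for X: R1 = 1 + 2 + 3 + 4 + 5 + 6 + 7 + 8.5 = 36.5.
Step 3: U_X = R1 - n1(n1+1)/2 = 36.5 - 8*9/2 = 36.5 - 36 = 0.5.
       U_Y = n1*n2 - U_X = 48 - 0.5 = 47.5.
Step 4: Ties are present, so use the tie-corrected normal approximation (with continuity correction) for the p-value.
Step 5: p-value = 0.002953; compare to alpha = 0.1. reject H0.

U_X = 0.5, p = 0.002953, reject H0 at alpha = 0.1.


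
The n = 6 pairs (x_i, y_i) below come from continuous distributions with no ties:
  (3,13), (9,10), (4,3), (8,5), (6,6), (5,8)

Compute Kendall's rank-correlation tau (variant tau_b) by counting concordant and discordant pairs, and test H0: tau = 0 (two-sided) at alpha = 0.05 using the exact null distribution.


Step 1: Enumerate the 15 unordered pairs (i,j) with i<j and classify each by sign(x_j-x_i) * sign(y_j-y_i).
  (1,2):dx=+6,dy=-3->D; (1,3):dx=+1,dy=-10->D; (1,4):dx=+5,dy=-8->D; (1,5):dx=+3,dy=-7->D
  (1,6):dx=+2,dy=-5->D; (2,3):dx=-5,dy=-7->C; (2,4):dx=-1,dy=-5->C; (2,5):dx=-3,dy=-4->C
  (2,6):dx=-4,dy=-2->C; (3,4):dx=+4,dy=+2->C; (3,5):dx=+2,dy=+3->C; (3,6):dx=+1,dy=+5->C
  (4,5):dx=-2,dy=+1->D; (4,6):dx=-3,dy=+3->D; (5,6):dx=-1,dy=+2->D
Step 2: C = 7, D = 8, total pairs = 15.
Step 3: tau = (C - D)/(n(n-1)/2) = (7 - 8)/15 = -0.066667.
Step 4: Exact two-sided p-value (enumerate n! = 720 permutations of y under H0): p = 1.000000.
Step 5: alpha = 0.05. fail to reject H0.

tau_b = -0.0667 (C=7, D=8), p = 1.000000, fail to reject H0.


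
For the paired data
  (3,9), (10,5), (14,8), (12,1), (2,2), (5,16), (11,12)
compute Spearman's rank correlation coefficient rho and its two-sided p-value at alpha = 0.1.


Step 1: Rank x and y separately (midranks; no ties here).
rank(x): 3->2, 10->4, 14->7, 12->6, 2->1, 5->3, 11->5
rank(y): 9->5, 5->3, 8->4, 1->1, 2->2, 16->7, 12->6
Step 2: d_i = R_x(i) - R_y(i); compute d_i^2.
  (2-5)^2=9, (4-3)^2=1, (7-4)^2=9, (6-1)^2=25, (1-2)^2=1, (3-7)^2=16, (5-6)^2=1
sum(d^2) = 62.
Step 3: rho = 1 - 6*62 / (7*(7^2 - 1)) = 1 - 372/336 = -0.107143.
Step 4: Under H0, t = rho * sqrt((n-2)/(1-rho^2)) = -0.2410 ~ t(5).
Step 5: Two-sided p-value from the t-distribution with 5 df = 0.819151.
Step 6: alpha = 0.1. fail to reject H0.

rho = -0.1071, p = 0.819151, fail to reject H0 at alpha = 0.1.


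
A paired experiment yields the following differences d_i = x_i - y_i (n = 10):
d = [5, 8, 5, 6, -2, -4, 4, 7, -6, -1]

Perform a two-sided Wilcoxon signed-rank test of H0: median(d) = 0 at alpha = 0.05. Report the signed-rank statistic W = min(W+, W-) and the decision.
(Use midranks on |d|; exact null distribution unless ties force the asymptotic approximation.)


Step 1: Drop any zero differences (none here) and take |d_i|.
|d| = [5, 8, 5, 6, 2, 4, 4, 7, 6, 1]
Step 2: Midrank |d_i| (ties get averaged ranks).
ranks: |5|->5.5, |8|->10, |5|->5.5, |6|->7.5, |2|->2, |4|->3.5, |4|->3.5, |7|->9, |6|->7.5, |1|->1
Step 3: Attach original signs; sum ranks with positive sign and with negative sign.
W+ = 5.5 + 10 + 5.5 + 7.5 + 3.5 + 9 = 41
W- = 2 + 3.5 + 7.5 + 1 = 14
(Check: W+ + W- = 55 should equal n(n+1)/2 = 55.)
Step 4: Test statistic W = min(W+, W-) = 14.
Step 5: Ties in |d|, so use the tie-corrected normal approximation.
        E[W] = n(n+1)/4 = 10*11/4 = 27.5.
        Tie groups: |d|=4 (t=2), |d|=5 (t=2), |d|=6 (t=2); sum(t^3 - t) = 18.
        Var[W] = n(n+1)(2n+1)/24 - sum(t^3-t)/48 = 2310/24 - 18/48 = 95.875.
        z = (W - E[W]) / sqrt(Var[W]) = (14 - 27.5) / 9.7916 = -1.3787.
        Two-sided p = 2*Phi(z) = 0.167976.
Step 6: alpha = 0.05. fail to reject H0.

W+ = 41, W- = 14, W = min = 14, p = 0.167976, fail to reject H0.


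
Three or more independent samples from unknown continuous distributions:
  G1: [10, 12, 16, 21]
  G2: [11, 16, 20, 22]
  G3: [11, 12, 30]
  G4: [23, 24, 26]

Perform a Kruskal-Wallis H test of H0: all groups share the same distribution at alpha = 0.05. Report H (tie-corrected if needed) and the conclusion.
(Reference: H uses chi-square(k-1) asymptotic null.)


Step 1: Combine all N = 14 observations and assign midranks.
sorted (value, group, rank): (10,G1,1), (11,G2,2.5), (11,G3,2.5), (12,G1,4.5), (12,G3,4.5), (16,G1,6.5), (16,G2,6.5), (20,G2,8), (21,G1,9), (22,G2,10), (23,G4,11), (24,G4,12), (26,G4,13), (30,G3,14)
Step 2: Sum ranks within each group.
R_1 = 21 (n_1 = 4)
R_2 = 27 (n_2 = 4)
R_3 = 21 (n_3 = 3)
R_4 = 36 (n_4 = 3)
Step 3: H = 12/(N(N+1)) * sum(R_i^2/n_i) - 3(N+1)
     = 12/(14*15) * (21^2/4 + 27^2/4 + 21^2/3 + 36^2/3) - 3*15
     = 0.057143 * 871.5 - 45
     = 4.800000.
Step 4: Ties present; correction factor C = 1 - 18/(14^3 - 14) = 0.993407. Corrected H = 4.800000 / 0.993407 = 4.831858.
Step 5: Under H0, H ~ chi^2(3); p-value = 0.184532.
Step 6: alpha = 0.05. fail to reject H0.

H = 4.8319, df = 3, p = 0.184532, fail to reject H0.


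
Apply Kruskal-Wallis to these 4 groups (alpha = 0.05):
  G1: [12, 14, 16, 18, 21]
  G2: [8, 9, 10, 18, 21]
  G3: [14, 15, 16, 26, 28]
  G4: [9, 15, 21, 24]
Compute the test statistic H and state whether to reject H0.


Step 1: Combine all N = 19 observations and assign midranks.
sorted (value, group, rank): (8,G2,1), (9,G2,2.5), (9,G4,2.5), (10,G2,4), (12,G1,5), (14,G1,6.5), (14,G3,6.5), (15,G3,8.5), (15,G4,8.5), (16,G1,10.5), (16,G3,10.5), (18,G1,12.5), (18,G2,12.5), (21,G1,15), (21,G2,15), (21,G4,15), (24,G4,17), (26,G3,18), (28,G3,19)
Step 2: Sum ranks within each group.
R_1 = 49.5 (n_1 = 5)
R_2 = 35 (n_2 = 5)
R_3 = 62.5 (n_3 = 5)
R_4 = 43 (n_4 = 4)
Step 3: H = 12/(N(N+1)) * sum(R_i^2/n_i) - 3(N+1)
     = 12/(19*20) * (49.5^2/5 + 35^2/5 + 62.5^2/5 + 43^2/4) - 3*20
     = 0.031579 * 1978.55 - 60
     = 2.480526.
Step 4: Ties present; correction factor C = 1 - 54/(19^3 - 19) = 0.992105. Corrected H = 2.480526 / 0.992105 = 2.500265.
Step 5: Under H0, H ~ chi^2(3); p-value = 0.475243.
Step 6: alpha = 0.05. fail to reject H0.

H = 2.5003, df = 3, p = 0.475243, fail to reject H0.


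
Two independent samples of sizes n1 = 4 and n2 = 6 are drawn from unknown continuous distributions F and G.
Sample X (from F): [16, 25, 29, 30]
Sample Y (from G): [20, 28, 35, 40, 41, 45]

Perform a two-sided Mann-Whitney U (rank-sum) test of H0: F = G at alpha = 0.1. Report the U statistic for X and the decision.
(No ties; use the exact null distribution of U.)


Step 1: Combine and sort all 10 observations; assign midranks.
sorted (value, group): (16,X), (20,Y), (25,X), (28,Y), (29,X), (30,X), (35,Y), (40,Y), (41,Y), (45,Y)
ranks: 16->1, 20->2, 25->3, 28->4, 29->5, 30->6, 35->7, 40->8, 41->9, 45->10
Step 2: Rank sum for X: R1 = 1 + 3 + 5 + 6 = 15.
Step 3: U_X = R1 - n1(n1+1)/2 = 15 - 4*5/2 = 15 - 10 = 5.
       U_Y = n1*n2 - U_X = 24 - 5 = 19.
Step 4: No ties, so the exact null distribution of U (based on enumerating the C(10,4) = 210 equally likely rank assignments) gives the two-sided p-value.
Step 5: p-value = 0.171429; compare to alpha = 0.1. fail to reject H0.

U_X = 5, p = 0.171429, fail to reject H0 at alpha = 0.1.


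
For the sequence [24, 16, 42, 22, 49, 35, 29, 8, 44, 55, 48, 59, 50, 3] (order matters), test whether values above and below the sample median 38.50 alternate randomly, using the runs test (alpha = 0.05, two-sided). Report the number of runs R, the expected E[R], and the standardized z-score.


Step 1: Compute median = 38.50; label A = above, B = below.
Labels in order: BBABABBBAAAAAB  (n_A = 7, n_B = 7)
Step 2: Count runs R = 7.
Step 3: Under H0 (random ordering), E[R] = 2*n_A*n_B/(n_A+n_B) + 1 = 2*7*7/14 + 1 = 8.0000.
        Var[R] = 2*n_A*n_B*(2*n_A*n_B - n_A - n_B) / ((n_A+n_B)^2 * (n_A+n_B-1)) = 8232/2548 = 3.2308.
        SD[R] = 1.7974.
Step 4: Continuity-corrected z = (R + 0.5 - E[R]) / SD[R] = (7 + 0.5 - 8.0000) / 1.7974 = -0.2782.
Step 5: Two-sided p-value via normal approximation = 2*(1 - Phi(|z|)) = 0.780879.
Step 6: alpha = 0.05. fail to reject H0.

R = 7, z = -0.2782, p = 0.780879, fail to reject H0.


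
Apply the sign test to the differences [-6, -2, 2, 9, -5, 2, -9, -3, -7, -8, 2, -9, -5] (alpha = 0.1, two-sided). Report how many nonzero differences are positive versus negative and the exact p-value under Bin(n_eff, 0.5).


Step 1: Discard zero differences. Original n = 13; n_eff = number of nonzero differences = 13.
Nonzero differences (with sign): -6, -2, +2, +9, -5, +2, -9, -3, -7, -8, +2, -9, -5
Step 2: Count signs: positive = 4, negative = 9.
Step 3: Under H0: P(positive) = 0.5, so the number of positives S ~ Bin(13, 0.5).
Step 4: Two-sided exact p-value = sum of Bin(13,0.5) probabilities at or below the observed probability = 0.266846.
Step 5: alpha = 0.1. fail to reject H0.

n_eff = 13, pos = 4, neg = 9, p = 0.266846, fail to reject H0.


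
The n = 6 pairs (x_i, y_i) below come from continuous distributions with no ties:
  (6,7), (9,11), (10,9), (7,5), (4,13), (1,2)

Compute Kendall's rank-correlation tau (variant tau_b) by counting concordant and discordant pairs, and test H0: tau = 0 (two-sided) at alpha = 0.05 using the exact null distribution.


Step 1: Enumerate the 15 unordered pairs (i,j) with i<j and classify each by sign(x_j-x_i) * sign(y_j-y_i).
  (1,2):dx=+3,dy=+4->C; (1,3):dx=+4,dy=+2->C; (1,4):dx=+1,dy=-2->D; (1,5):dx=-2,dy=+6->D
  (1,6):dx=-5,dy=-5->C; (2,3):dx=+1,dy=-2->D; (2,4):dx=-2,dy=-6->C; (2,5):dx=-5,dy=+2->D
  (2,6):dx=-8,dy=-9->C; (3,4):dx=-3,dy=-4->C; (3,5):dx=-6,dy=+4->D; (3,6):dx=-9,dy=-7->C
  (4,5):dx=-3,dy=+8->D; (4,6):dx=-6,dy=-3->C; (5,6):dx=-3,dy=-11->C
Step 2: C = 9, D = 6, total pairs = 15.
Step 3: tau = (C - D)/(n(n-1)/2) = (9 - 6)/15 = 0.200000.
Step 4: Exact two-sided p-value (enumerate n! = 720 permutations of y under H0): p = 0.719444.
Step 5: alpha = 0.05. fail to reject H0.

tau_b = 0.2000 (C=9, D=6), p = 0.719444, fail to reject H0.


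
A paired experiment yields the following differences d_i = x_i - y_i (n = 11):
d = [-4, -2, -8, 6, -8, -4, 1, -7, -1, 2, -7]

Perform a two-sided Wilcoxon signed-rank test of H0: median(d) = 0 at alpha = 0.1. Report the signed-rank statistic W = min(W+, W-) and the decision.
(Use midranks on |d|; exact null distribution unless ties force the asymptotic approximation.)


Step 1: Drop any zero differences (none here) and take |d_i|.
|d| = [4, 2, 8, 6, 8, 4, 1, 7, 1, 2, 7]
Step 2: Midrank |d_i| (ties get averaged ranks).
ranks: |4|->5.5, |2|->3.5, |8|->10.5, |6|->7, |8|->10.5, |4|->5.5, |1|->1.5, |7|->8.5, |1|->1.5, |2|->3.5, |7|->8.5
Step 3: Attach original signs; sum ranks with positive sign and with negative sign.
W+ = 7 + 1.5 + 3.5 = 12
W- = 5.5 + 3.5 + 10.5 + 10.5 + 5.5 + 8.5 + 1.5 + 8.5 = 54
(Check: W+ + W- = 66 should equal n(n+1)/2 = 66.)
Step 4: Test statistic W = min(W+, W-) = 12.
Step 5: Ties in |d|, so use the tie-corrected normal approximation.
        E[W] = n(n+1)/4 = 11*12/4 = 33.
        Tie groups: |d|=1 (t=2), |d|=2 (t=2), |d|=4 (t=2), |d|=7 (t=2), |d|=8 (t=2); sum(t^3 - t) = 30.
        Var[W] = n(n+1)(2n+1)/24 - sum(t^3-t)/48 = 3036/24 - 30/48 = 125.875.
        z = (W - E[W]) / sqrt(Var[W]) = (12 - 33) / 11.2194 = -1.8718.
        Two-sided p = 2*Phi(z) = 0.061240.
Step 6: alpha = 0.1. reject H0.

W+ = 12, W- = 54, W = min = 12, p = 0.061240, reject H0.


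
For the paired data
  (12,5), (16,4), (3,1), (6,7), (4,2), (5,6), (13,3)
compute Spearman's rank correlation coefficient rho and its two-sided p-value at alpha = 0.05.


Step 1: Rank x and y separately (midranks; no ties here).
rank(x): 12->5, 16->7, 3->1, 6->4, 4->2, 5->3, 13->6
rank(y): 5->5, 4->4, 1->1, 7->7, 2->2, 6->6, 3->3
Step 2: d_i = R_x(i) - R_y(i); compute d_i^2.
  (5-5)^2=0, (7-4)^2=9, (1-1)^2=0, (4-7)^2=9, (2-2)^2=0, (3-6)^2=9, (6-3)^2=9
sum(d^2) = 36.
Step 3: rho = 1 - 6*36 / (7*(7^2 - 1)) = 1 - 216/336 = 0.357143.
Step 4: Under H0, t = rho * sqrt((n-2)/(1-rho^2)) = 0.8550 ~ t(5).
Step 5: Two-sided p-value from the t-distribution with 5 df = 0.431611.
Step 6: alpha = 0.05. fail to reject H0.

rho = 0.3571, p = 0.431611, fail to reject H0 at alpha = 0.05.


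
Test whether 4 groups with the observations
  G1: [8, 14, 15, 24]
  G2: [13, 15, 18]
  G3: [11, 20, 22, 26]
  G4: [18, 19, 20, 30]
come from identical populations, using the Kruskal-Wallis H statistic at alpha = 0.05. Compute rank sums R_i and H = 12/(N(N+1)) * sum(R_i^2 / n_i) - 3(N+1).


Step 1: Combine all N = 15 observations and assign midranks.
sorted (value, group, rank): (8,G1,1), (11,G3,2), (13,G2,3), (14,G1,4), (15,G1,5.5), (15,G2,5.5), (18,G2,7.5), (18,G4,7.5), (19,G4,9), (20,G3,10.5), (20,G4,10.5), (22,G3,12), (24,G1,13), (26,G3,14), (30,G4,15)
Step 2: Sum ranks within each group.
R_1 = 23.5 (n_1 = 4)
R_2 = 16 (n_2 = 3)
R_3 = 38.5 (n_3 = 4)
R_4 = 42 (n_4 = 4)
Step 3: H = 12/(N(N+1)) * sum(R_i^2/n_i) - 3(N+1)
     = 12/(15*16) * (23.5^2/4 + 16^2/3 + 38.5^2/4 + 42^2/4) - 3*16
     = 0.050000 * 1034.96 - 48
     = 3.747917.
Step 4: Ties present; correction factor C = 1 - 18/(15^3 - 15) = 0.994643. Corrected H = 3.747917 / 0.994643 = 3.768103.
Step 5: Under H0, H ~ chi^2(3); p-value = 0.287618.
Step 6: alpha = 0.05. fail to reject H0.

H = 3.7681, df = 3, p = 0.287618, fail to reject H0.


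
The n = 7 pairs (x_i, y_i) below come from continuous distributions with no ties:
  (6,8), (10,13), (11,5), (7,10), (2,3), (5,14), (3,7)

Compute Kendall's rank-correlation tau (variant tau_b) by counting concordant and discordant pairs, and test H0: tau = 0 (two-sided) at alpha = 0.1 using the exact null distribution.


Step 1: Enumerate the 21 unordered pairs (i,j) with i<j and classify each by sign(x_j-x_i) * sign(y_j-y_i).
  (1,2):dx=+4,dy=+5->C; (1,3):dx=+5,dy=-3->D; (1,4):dx=+1,dy=+2->C; (1,5):dx=-4,dy=-5->C
  (1,6):dx=-1,dy=+6->D; (1,7):dx=-3,dy=-1->C; (2,3):dx=+1,dy=-8->D; (2,4):dx=-3,dy=-3->C
  (2,5):dx=-8,dy=-10->C; (2,6):dx=-5,dy=+1->D; (2,7):dx=-7,dy=-6->C; (3,4):dx=-4,dy=+5->D
  (3,5):dx=-9,dy=-2->C; (3,6):dx=-6,dy=+9->D; (3,7):dx=-8,dy=+2->D; (4,5):dx=-5,dy=-7->C
  (4,6):dx=-2,dy=+4->D; (4,7):dx=-4,dy=-3->C; (5,6):dx=+3,dy=+11->C; (5,7):dx=+1,dy=+4->C
  (6,7):dx=-2,dy=-7->C
Step 2: C = 13, D = 8, total pairs = 21.
Step 3: tau = (C - D)/(n(n-1)/2) = (13 - 8)/21 = 0.238095.
Step 4: Exact two-sided p-value (enumerate n! = 5040 permutations of y under H0): p = 0.561905.
Step 5: alpha = 0.1. fail to reject H0.

tau_b = 0.2381 (C=13, D=8), p = 0.561905, fail to reject H0.


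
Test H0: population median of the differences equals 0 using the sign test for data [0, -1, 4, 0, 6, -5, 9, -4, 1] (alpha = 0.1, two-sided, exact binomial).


Step 1: Discard zero differences. Original n = 9; n_eff = number of nonzero differences = 7.
Nonzero differences (with sign): -1, +4, +6, -5, +9, -4, +1
Step 2: Count signs: positive = 4, negative = 3.
Step 3: Under H0: P(positive) = 0.5, so the number of positives S ~ Bin(7, 0.5).
Step 4: Two-sided exact p-value = sum of Bin(7,0.5) probabilities at or below the observed probability = 1.000000.
Step 5: alpha = 0.1. fail to reject H0.

n_eff = 7, pos = 4, neg = 3, p = 1.000000, fail to reject H0.


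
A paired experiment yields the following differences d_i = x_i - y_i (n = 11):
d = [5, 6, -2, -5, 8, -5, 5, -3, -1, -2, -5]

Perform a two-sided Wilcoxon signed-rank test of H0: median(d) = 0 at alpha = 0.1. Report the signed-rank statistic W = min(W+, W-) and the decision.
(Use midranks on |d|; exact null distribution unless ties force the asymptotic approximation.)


Step 1: Drop any zero differences (none here) and take |d_i|.
|d| = [5, 6, 2, 5, 8, 5, 5, 3, 1, 2, 5]
Step 2: Midrank |d_i| (ties get averaged ranks).
ranks: |5|->7, |6|->10, |2|->2.5, |5|->7, |8|->11, |5|->7, |5|->7, |3|->4, |1|->1, |2|->2.5, |5|->7
Step 3: Attach original signs; sum ranks with positive sign and with negative sign.
W+ = 7 + 10 + 11 + 7 = 35
W- = 2.5 + 7 + 7 + 4 + 1 + 2.5 + 7 = 31
(Check: W+ + W- = 66 should equal n(n+1)/2 = 66.)
Step 4: Test statistic W = min(W+, W-) = 31.
Step 5: Ties in |d|, so use the tie-corrected normal approximation.
        E[W] = n(n+1)/4 = 11*12/4 = 33.
        Tie groups: |d|=2 (t=2), |d|=5 (t=5); sum(t^3 - t) = 126.
        Var[W] = n(n+1)(2n+1)/24 - sum(t^3-t)/48 = 3036/24 - 126/48 = 123.875.
        z = (W - E[W]) / sqrt(Var[W]) = (31 - 33) / 11.1299 = -0.1797.
        Two-sided p = 2*Phi(z) = 0.857391.
Step 6: alpha = 0.1. fail to reject H0.

W+ = 35, W- = 31, W = min = 31, p = 0.857391, fail to reject H0.


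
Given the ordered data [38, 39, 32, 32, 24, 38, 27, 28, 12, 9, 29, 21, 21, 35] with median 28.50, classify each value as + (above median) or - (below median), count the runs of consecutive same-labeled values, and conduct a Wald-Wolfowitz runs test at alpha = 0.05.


Step 1: Compute median = 28.50; label A = above, B = below.
Labels in order: AAAABABBBBABBA  (n_A = 7, n_B = 7)
Step 2: Count runs R = 7.
Step 3: Under H0 (random ordering), E[R] = 2*n_A*n_B/(n_A+n_B) + 1 = 2*7*7/14 + 1 = 8.0000.
        Var[R] = 2*n_A*n_B*(2*n_A*n_B - n_A - n_B) / ((n_A+n_B)^2 * (n_A+n_B-1)) = 8232/2548 = 3.2308.
        SD[R] = 1.7974.
Step 4: Continuity-corrected z = (R + 0.5 - E[R]) / SD[R] = (7 + 0.5 - 8.0000) / 1.7974 = -0.2782.
Step 5: Two-sided p-value via normal approximation = 2*(1 - Phi(|z|)) = 0.780879.
Step 6: alpha = 0.05. fail to reject H0.

R = 7, z = -0.2782, p = 0.780879, fail to reject H0.


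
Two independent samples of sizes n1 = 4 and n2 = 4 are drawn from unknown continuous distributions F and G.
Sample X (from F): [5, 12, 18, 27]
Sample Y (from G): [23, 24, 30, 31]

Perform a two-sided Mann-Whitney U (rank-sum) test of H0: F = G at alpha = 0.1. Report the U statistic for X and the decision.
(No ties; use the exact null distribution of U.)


Step 1: Combine and sort all 8 observations; assign midranks.
sorted (value, group): (5,X), (12,X), (18,X), (23,Y), (24,Y), (27,X), (30,Y), (31,Y)
ranks: 5->1, 12->2, 18->3, 23->4, 24->5, 27->6, 30->7, 31->8
Step 2: Rank sum for X: R1 = 1 + 2 + 3 + 6 = 12.
Step 3: U_X = R1 - n1(n1+1)/2 = 12 - 4*5/2 = 12 - 10 = 2.
       U_Y = n1*n2 - U_X = 16 - 2 = 14.
Step 4: No ties, so the exact null distribution of U (based on enumerating the C(8,4) = 70 equally likely rank assignments) gives the two-sided p-value.
Step 5: p-value = 0.114286; compare to alpha = 0.1. fail to reject H0.

U_X = 2, p = 0.114286, fail to reject H0 at alpha = 0.1.


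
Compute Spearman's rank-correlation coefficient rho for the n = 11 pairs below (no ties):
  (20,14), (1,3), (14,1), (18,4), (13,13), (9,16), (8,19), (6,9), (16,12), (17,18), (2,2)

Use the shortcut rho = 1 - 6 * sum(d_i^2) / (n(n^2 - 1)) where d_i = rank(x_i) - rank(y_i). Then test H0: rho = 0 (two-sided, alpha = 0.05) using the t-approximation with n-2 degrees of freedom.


Step 1: Rank x and y separately (midranks; no ties here).
rank(x): 20->11, 1->1, 14->7, 18->10, 13->6, 9->5, 8->4, 6->3, 16->8, 17->9, 2->2
rank(y): 14->8, 3->3, 1->1, 4->4, 13->7, 16->9, 19->11, 9->5, 12->6, 18->10, 2->2
Step 2: d_i = R_x(i) - R_y(i); compute d_i^2.
  (11-8)^2=9, (1-3)^2=4, (7-1)^2=36, (10-4)^2=36, (6-7)^2=1, (5-9)^2=16, (4-11)^2=49, (3-5)^2=4, (8-6)^2=4, (9-10)^2=1, (2-2)^2=0
sum(d^2) = 160.
Step 3: rho = 1 - 6*160 / (11*(11^2 - 1)) = 1 - 960/1320 = 0.272727.
Step 4: Under H0, t = rho * sqrt((n-2)/(1-rho^2)) = 0.8504 ~ t(9).
Step 5: Two-sided p-value from the t-distribution with 9 df = 0.417141.
Step 6: alpha = 0.05. fail to reject H0.

rho = 0.2727, p = 0.417141, fail to reject H0 at alpha = 0.05.


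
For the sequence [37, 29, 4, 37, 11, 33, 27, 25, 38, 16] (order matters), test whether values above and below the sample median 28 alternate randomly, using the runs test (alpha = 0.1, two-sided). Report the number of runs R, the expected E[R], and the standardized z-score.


Step 1: Compute median = 28; label A = above, B = below.
Labels in order: AABABABBAB  (n_A = 5, n_B = 5)
Step 2: Count runs R = 8.
Step 3: Under H0 (random ordering), E[R] = 2*n_A*n_B/(n_A+n_B) + 1 = 2*5*5/10 + 1 = 6.0000.
        Var[R] = 2*n_A*n_B*(2*n_A*n_B - n_A - n_B) / ((n_A+n_B)^2 * (n_A+n_B-1)) = 2000/900 = 2.2222.
        SD[R] = 1.4907.
Step 4: Continuity-corrected z = (R - 0.5 - E[R]) / SD[R] = (8 - 0.5 - 6.0000) / 1.4907 = 1.0062.
Step 5: Two-sided p-value via normal approximation = 2*(1 - Phi(|z|)) = 0.314305.
Step 6: alpha = 0.1. fail to reject H0.

R = 8, z = 1.0062, p = 0.314305, fail to reject H0.


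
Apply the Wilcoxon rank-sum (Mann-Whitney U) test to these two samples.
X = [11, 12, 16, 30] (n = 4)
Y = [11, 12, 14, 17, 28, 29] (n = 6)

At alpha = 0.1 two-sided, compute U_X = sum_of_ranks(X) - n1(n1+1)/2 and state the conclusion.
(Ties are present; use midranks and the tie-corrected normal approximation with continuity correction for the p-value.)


Step 1: Combine and sort all 10 observations; assign midranks.
sorted (value, group): (11,X), (11,Y), (12,X), (12,Y), (14,Y), (16,X), (17,Y), (28,Y), (29,Y), (30,X)
ranks: 11->1.5, 11->1.5, 12->3.5, 12->3.5, 14->5, 16->6, 17->7, 28->8, 29->9, 30->10
Step 2: Rank sum for X: R1 = 1.5 + 3.5 + 6 + 10 = 21.
Step 3: U_X = R1 - n1(n1+1)/2 = 21 - 4*5/2 = 21 - 10 = 11.
       U_Y = n1*n2 - U_X = 24 - 11 = 13.
Step 4: Ties are present, so use the tie-corrected normal approximation (with continuity correction) for the p-value.
Step 5: p-value = 0.914589; compare to alpha = 0.1. fail to reject H0.

U_X = 11, p = 0.914589, fail to reject H0 at alpha = 0.1.


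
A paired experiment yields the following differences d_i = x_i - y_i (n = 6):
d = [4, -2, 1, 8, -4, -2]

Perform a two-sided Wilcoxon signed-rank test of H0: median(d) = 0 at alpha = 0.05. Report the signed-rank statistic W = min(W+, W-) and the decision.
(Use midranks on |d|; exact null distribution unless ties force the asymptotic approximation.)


Step 1: Drop any zero differences (none here) and take |d_i|.
|d| = [4, 2, 1, 8, 4, 2]
Step 2: Midrank |d_i| (ties get averaged ranks).
ranks: |4|->4.5, |2|->2.5, |1|->1, |8|->6, |4|->4.5, |2|->2.5
Step 3: Attach original signs; sum ranks with positive sign and with negative sign.
W+ = 4.5 + 1 + 6 = 11.5
W- = 2.5 + 4.5 + 2.5 = 9.5
(Check: W+ + W- = 21 should equal n(n+1)/2 = 21.)
Step 4: Test statistic W = min(W+, W-) = 9.5.
Step 5: Ties in |d|, so use the tie-corrected normal approximation.
        E[W] = n(n+1)/4 = 6*7/4 = 10.5.
        Tie groups: |d|=2 (t=2), |d|=4 (t=2); sum(t^3 - t) = 12.
        Var[W] = n(n+1)(2n+1)/24 - sum(t^3-t)/48 = 546/24 - 12/48 = 22.5.
        z = (W - E[W]) / sqrt(Var[W]) = (9.5 - 10.5) / 4.7434 = -0.2108.
        Two-sided p = 2*Phi(z) = 0.833029.
Step 6: alpha = 0.05. fail to reject H0.

W+ = 11.5, W- = 9.5, W = min = 9.5, p = 0.833029, fail to reject H0.


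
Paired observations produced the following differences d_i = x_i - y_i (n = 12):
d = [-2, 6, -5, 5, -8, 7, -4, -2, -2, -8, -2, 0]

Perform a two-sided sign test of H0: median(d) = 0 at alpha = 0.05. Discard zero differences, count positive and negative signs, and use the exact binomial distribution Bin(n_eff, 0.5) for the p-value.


Step 1: Discard zero differences. Original n = 12; n_eff = number of nonzero differences = 11.
Nonzero differences (with sign): -2, +6, -5, +5, -8, +7, -4, -2, -2, -8, -2
Step 2: Count signs: positive = 3, negative = 8.
Step 3: Under H0: P(positive) = 0.5, so the number of positives S ~ Bin(11, 0.5).
Step 4: Two-sided exact p-value = sum of Bin(11,0.5) probabilities at or below the observed probability = 0.226562.
Step 5: alpha = 0.05. fail to reject H0.

n_eff = 11, pos = 3, neg = 8, p = 0.226562, fail to reject H0.


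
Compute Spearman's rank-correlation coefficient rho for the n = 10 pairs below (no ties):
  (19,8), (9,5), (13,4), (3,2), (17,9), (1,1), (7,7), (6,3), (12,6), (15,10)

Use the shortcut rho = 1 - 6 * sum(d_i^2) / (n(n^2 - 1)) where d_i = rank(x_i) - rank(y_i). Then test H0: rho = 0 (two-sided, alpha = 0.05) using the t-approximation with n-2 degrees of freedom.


Step 1: Rank x and y separately (midranks; no ties here).
rank(x): 19->10, 9->5, 13->7, 3->2, 17->9, 1->1, 7->4, 6->3, 12->6, 15->8
rank(y): 8->8, 5->5, 4->4, 2->2, 9->9, 1->1, 7->7, 3->3, 6->6, 10->10
Step 2: d_i = R_x(i) - R_y(i); compute d_i^2.
  (10-8)^2=4, (5-5)^2=0, (7-4)^2=9, (2-2)^2=0, (9-9)^2=0, (1-1)^2=0, (4-7)^2=9, (3-3)^2=0, (6-6)^2=0, (8-10)^2=4
sum(d^2) = 26.
Step 3: rho = 1 - 6*26 / (10*(10^2 - 1)) = 1 - 156/990 = 0.842424.
Step 4: Under H0, t = rho * sqrt((n-2)/(1-rho^2)) = 4.4222 ~ t(8).
Step 5: Two-sided p-value from the t-distribution with 8 df = 0.002220.
Step 6: alpha = 0.05. reject H0.

rho = 0.8424, p = 0.002220, reject H0 at alpha = 0.05.


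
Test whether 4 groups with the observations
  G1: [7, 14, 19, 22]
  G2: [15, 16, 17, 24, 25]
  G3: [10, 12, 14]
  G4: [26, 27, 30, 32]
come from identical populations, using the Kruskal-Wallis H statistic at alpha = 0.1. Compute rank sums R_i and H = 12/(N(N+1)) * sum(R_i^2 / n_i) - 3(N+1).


Step 1: Combine all N = 16 observations and assign midranks.
sorted (value, group, rank): (7,G1,1), (10,G3,2), (12,G3,3), (14,G1,4.5), (14,G3,4.5), (15,G2,6), (16,G2,7), (17,G2,8), (19,G1,9), (22,G1,10), (24,G2,11), (25,G2,12), (26,G4,13), (27,G4,14), (30,G4,15), (32,G4,16)
Step 2: Sum ranks within each group.
R_1 = 24.5 (n_1 = 4)
R_2 = 44 (n_2 = 5)
R_3 = 9.5 (n_3 = 3)
R_4 = 58 (n_4 = 4)
Step 3: H = 12/(N(N+1)) * sum(R_i^2/n_i) - 3(N+1)
     = 12/(16*17) * (24.5^2/4 + 44^2/5 + 9.5^2/3 + 58^2/4) - 3*17
     = 0.044118 * 1408.35 - 51
     = 11.132904.
Step 4: Ties present; correction factor C = 1 - 6/(16^3 - 16) = 0.998529. Corrected H = 11.132904 / 0.998529 = 11.149300.
Step 5: Under H0, H ~ chi^2(3); p-value = 0.010945.
Step 6: alpha = 0.1. reject H0.

H = 11.1493, df = 3, p = 0.010945, reject H0.


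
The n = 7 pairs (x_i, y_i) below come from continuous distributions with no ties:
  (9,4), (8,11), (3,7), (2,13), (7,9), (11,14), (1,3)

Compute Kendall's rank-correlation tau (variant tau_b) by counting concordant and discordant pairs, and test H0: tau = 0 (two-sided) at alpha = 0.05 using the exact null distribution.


Step 1: Enumerate the 21 unordered pairs (i,j) with i<j and classify each by sign(x_j-x_i) * sign(y_j-y_i).
  (1,2):dx=-1,dy=+7->D; (1,3):dx=-6,dy=+3->D; (1,4):dx=-7,dy=+9->D; (1,5):dx=-2,dy=+5->D
  (1,6):dx=+2,dy=+10->C; (1,7):dx=-8,dy=-1->C; (2,3):dx=-5,dy=-4->C; (2,4):dx=-6,dy=+2->D
  (2,5):dx=-1,dy=-2->C; (2,6):dx=+3,dy=+3->C; (2,7):dx=-7,dy=-8->C; (3,4):dx=-1,dy=+6->D
  (3,5):dx=+4,dy=+2->C; (3,6):dx=+8,dy=+7->C; (3,7):dx=-2,dy=-4->C; (4,5):dx=+5,dy=-4->D
  (4,6):dx=+9,dy=+1->C; (4,7):dx=-1,dy=-10->C; (5,6):dx=+4,dy=+5->C; (5,7):dx=-6,dy=-6->C
  (6,7):dx=-10,dy=-11->C
Step 2: C = 14, D = 7, total pairs = 21.
Step 3: tau = (C - D)/(n(n-1)/2) = (14 - 7)/21 = 0.333333.
Step 4: Exact two-sided p-value (enumerate n! = 5040 permutations of y under H0): p = 0.381349.
Step 5: alpha = 0.05. fail to reject H0.

tau_b = 0.3333 (C=14, D=7), p = 0.381349, fail to reject H0.


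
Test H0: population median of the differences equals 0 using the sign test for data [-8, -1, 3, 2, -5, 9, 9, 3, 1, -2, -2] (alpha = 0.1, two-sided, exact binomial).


Step 1: Discard zero differences. Original n = 11; n_eff = number of nonzero differences = 11.
Nonzero differences (with sign): -8, -1, +3, +2, -5, +9, +9, +3, +1, -2, -2
Step 2: Count signs: positive = 6, negative = 5.
Step 3: Under H0: P(positive) = 0.5, so the number of positives S ~ Bin(11, 0.5).
Step 4: Two-sided exact p-value = sum of Bin(11,0.5) probabilities at or below the observed probability = 1.000000.
Step 5: alpha = 0.1. fail to reject H0.

n_eff = 11, pos = 6, neg = 5, p = 1.000000, fail to reject H0.


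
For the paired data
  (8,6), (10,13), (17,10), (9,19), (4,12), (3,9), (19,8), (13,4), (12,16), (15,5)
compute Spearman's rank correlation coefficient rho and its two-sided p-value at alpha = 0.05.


Step 1: Rank x and y separately (midranks; no ties here).
rank(x): 8->3, 10->5, 17->9, 9->4, 4->2, 3->1, 19->10, 13->7, 12->6, 15->8
rank(y): 6->3, 13->8, 10->6, 19->10, 12->7, 9->5, 8->4, 4->1, 16->9, 5->2
Step 2: d_i = R_x(i) - R_y(i); compute d_i^2.
  (3-3)^2=0, (5-8)^2=9, (9-6)^2=9, (4-10)^2=36, (2-7)^2=25, (1-5)^2=16, (10-4)^2=36, (7-1)^2=36, (6-9)^2=9, (8-2)^2=36
sum(d^2) = 212.
Step 3: rho = 1 - 6*212 / (10*(10^2 - 1)) = 1 - 1272/990 = -0.284848.
Step 4: Under H0, t = rho * sqrt((n-2)/(1-rho^2)) = -0.8405 ~ t(8).
Step 5: Two-sided p-value from the t-distribution with 8 df = 0.425038.
Step 6: alpha = 0.05. fail to reject H0.

rho = -0.2848, p = 0.425038, fail to reject H0 at alpha = 0.05.


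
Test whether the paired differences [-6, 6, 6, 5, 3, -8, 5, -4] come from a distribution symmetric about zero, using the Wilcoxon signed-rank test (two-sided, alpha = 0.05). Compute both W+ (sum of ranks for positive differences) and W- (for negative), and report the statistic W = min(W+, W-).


Step 1: Drop any zero differences (none here) and take |d_i|.
|d| = [6, 6, 6, 5, 3, 8, 5, 4]
Step 2: Midrank |d_i| (ties get averaged ranks).
ranks: |6|->6, |6|->6, |6|->6, |5|->3.5, |3|->1, |8|->8, |5|->3.5, |4|->2
Step 3: Attach original signs; sum ranks with positive sign and with negative sign.
W+ = 6 + 6 + 3.5 + 1 + 3.5 = 20
W- = 6 + 8 + 2 = 16
(Check: W+ + W- = 36 should equal n(n+1)/2 = 36.)
Step 4: Test statistic W = min(W+, W-) = 16.
Step 5: Ties in |d|, so use the tie-corrected normal approximation.
        E[W] = n(n+1)/4 = 8*9/4 = 18.
        Tie groups: |d|=5 (t=2), |d|=6 (t=3); sum(t^3 - t) = 30.
        Var[W] = n(n+1)(2n+1)/24 - sum(t^3-t)/48 = 1224/24 - 30/48 = 50.375.
        z = (W - E[W]) / sqrt(Var[W]) = (16 - 18) / 7.0975 = -0.2818.
        Two-sided p = 2*Phi(z) = 0.778106.
Step 6: alpha = 0.05. fail to reject H0.

W+ = 20, W- = 16, W = min = 16, p = 0.778106, fail to reject H0.


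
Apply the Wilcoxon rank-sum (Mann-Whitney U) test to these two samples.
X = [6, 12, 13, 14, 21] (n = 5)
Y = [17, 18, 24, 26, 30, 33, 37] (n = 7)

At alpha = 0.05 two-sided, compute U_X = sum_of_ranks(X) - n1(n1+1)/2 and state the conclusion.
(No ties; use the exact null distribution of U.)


Step 1: Combine and sort all 12 observations; assign midranks.
sorted (value, group): (6,X), (12,X), (13,X), (14,X), (17,Y), (18,Y), (21,X), (24,Y), (26,Y), (30,Y), (33,Y), (37,Y)
ranks: 6->1, 12->2, 13->3, 14->4, 17->5, 18->6, 21->7, 24->8, 26->9, 30->10, 33->11, 37->12
Step 2: Rank sum for X: R1 = 1 + 2 + 3 + 4 + 7 = 17.
Step 3: U_X = R1 - n1(n1+1)/2 = 17 - 5*6/2 = 17 - 15 = 2.
       U_Y = n1*n2 - U_X = 35 - 2 = 33.
Step 4: No ties, so the exact null distribution of U (based on enumerating the C(12,5) = 792 equally likely rank assignments) gives the two-sided p-value.
Step 5: p-value = 0.010101; compare to alpha = 0.05. reject H0.

U_X = 2, p = 0.010101, reject H0 at alpha = 0.05.


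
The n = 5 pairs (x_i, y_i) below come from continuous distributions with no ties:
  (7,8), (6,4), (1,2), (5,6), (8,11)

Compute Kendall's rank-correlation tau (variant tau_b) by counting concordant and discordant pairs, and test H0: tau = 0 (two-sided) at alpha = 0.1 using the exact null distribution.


Step 1: Enumerate the 10 unordered pairs (i,j) with i<j and classify each by sign(x_j-x_i) * sign(y_j-y_i).
  (1,2):dx=-1,dy=-4->C; (1,3):dx=-6,dy=-6->C; (1,4):dx=-2,dy=-2->C; (1,5):dx=+1,dy=+3->C
  (2,3):dx=-5,dy=-2->C; (2,4):dx=-1,dy=+2->D; (2,5):dx=+2,dy=+7->C; (3,4):dx=+4,dy=+4->C
  (3,5):dx=+7,dy=+9->C; (4,5):dx=+3,dy=+5->C
Step 2: C = 9, D = 1, total pairs = 10.
Step 3: tau = (C - D)/(n(n-1)/2) = (9 - 1)/10 = 0.800000.
Step 4: Exact two-sided p-value (enumerate n! = 120 permutations of y under H0): p = 0.083333.
Step 5: alpha = 0.1. reject H0.

tau_b = 0.8000 (C=9, D=1), p = 0.083333, reject H0.


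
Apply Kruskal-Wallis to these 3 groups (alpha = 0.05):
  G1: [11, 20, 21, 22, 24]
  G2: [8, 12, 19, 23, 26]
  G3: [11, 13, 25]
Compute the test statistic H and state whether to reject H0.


Step 1: Combine all N = 13 observations and assign midranks.
sorted (value, group, rank): (8,G2,1), (11,G1,2.5), (11,G3,2.5), (12,G2,4), (13,G3,5), (19,G2,6), (20,G1,7), (21,G1,8), (22,G1,9), (23,G2,10), (24,G1,11), (25,G3,12), (26,G2,13)
Step 2: Sum ranks within each group.
R_1 = 37.5 (n_1 = 5)
R_2 = 34 (n_2 = 5)
R_3 = 19.5 (n_3 = 3)
Step 3: H = 12/(N(N+1)) * sum(R_i^2/n_i) - 3(N+1)
     = 12/(13*14) * (37.5^2/5 + 34^2/5 + 19.5^2/3) - 3*14
     = 0.065934 * 639.2 - 42
     = 0.145055.
Step 4: Ties present; correction factor C = 1 - 6/(13^3 - 13) = 0.997253. Corrected H = 0.145055 / 0.997253 = 0.145455.
Step 5: Under H0, H ~ chi^2(2); p-value = 0.929854.
Step 6: alpha = 0.05. fail to reject H0.

H = 0.1455, df = 2, p = 0.929854, fail to reject H0.


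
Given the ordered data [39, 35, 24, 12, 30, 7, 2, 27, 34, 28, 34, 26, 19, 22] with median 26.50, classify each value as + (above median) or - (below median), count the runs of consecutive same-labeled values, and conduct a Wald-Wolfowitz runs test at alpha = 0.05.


Step 1: Compute median = 26.50; label A = above, B = below.
Labels in order: AABBABBAAAABBB  (n_A = 7, n_B = 7)
Step 2: Count runs R = 6.
Step 3: Under H0 (random ordering), E[R] = 2*n_A*n_B/(n_A+n_B) + 1 = 2*7*7/14 + 1 = 8.0000.
        Var[R] = 2*n_A*n_B*(2*n_A*n_B - n_A - n_B) / ((n_A+n_B)^2 * (n_A+n_B-1)) = 8232/2548 = 3.2308.
        SD[R] = 1.7974.
Step 4: Continuity-corrected z = (R + 0.5 - E[R]) / SD[R] = (6 + 0.5 - 8.0000) / 1.7974 = -0.8345.
Step 5: Two-sided p-value via normal approximation = 2*(1 - Phi(|z|)) = 0.403986.
Step 6: alpha = 0.05. fail to reject H0.

R = 6, z = -0.8345, p = 0.403986, fail to reject H0.


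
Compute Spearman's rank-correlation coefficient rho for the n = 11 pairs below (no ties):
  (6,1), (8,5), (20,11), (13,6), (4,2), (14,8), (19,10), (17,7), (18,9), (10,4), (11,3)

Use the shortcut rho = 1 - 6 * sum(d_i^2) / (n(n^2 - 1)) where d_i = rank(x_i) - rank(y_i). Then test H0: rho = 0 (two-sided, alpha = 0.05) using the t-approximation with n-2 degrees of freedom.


Step 1: Rank x and y separately (midranks; no ties here).
rank(x): 6->2, 8->3, 20->11, 13->6, 4->1, 14->7, 19->10, 17->8, 18->9, 10->4, 11->5
rank(y): 1->1, 5->5, 11->11, 6->6, 2->2, 8->8, 10->10, 7->7, 9->9, 4->4, 3->3
Step 2: d_i = R_x(i) - R_y(i); compute d_i^2.
  (2-1)^2=1, (3-5)^2=4, (11-11)^2=0, (6-6)^2=0, (1-2)^2=1, (7-8)^2=1, (10-10)^2=0, (8-7)^2=1, (9-9)^2=0, (4-4)^2=0, (5-3)^2=4
sum(d^2) = 12.
Step 3: rho = 1 - 6*12 / (11*(11^2 - 1)) = 1 - 72/1320 = 0.945455.
Step 4: Under H0, t = rho * sqrt((n-2)/(1-rho^2)) = 8.7071 ~ t(9).
Step 5: Two-sided p-value from the t-distribution with 9 df = 0.000011.
Step 6: alpha = 0.05. reject H0.

rho = 0.9455, p = 0.000011, reject H0 at alpha = 0.05.
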